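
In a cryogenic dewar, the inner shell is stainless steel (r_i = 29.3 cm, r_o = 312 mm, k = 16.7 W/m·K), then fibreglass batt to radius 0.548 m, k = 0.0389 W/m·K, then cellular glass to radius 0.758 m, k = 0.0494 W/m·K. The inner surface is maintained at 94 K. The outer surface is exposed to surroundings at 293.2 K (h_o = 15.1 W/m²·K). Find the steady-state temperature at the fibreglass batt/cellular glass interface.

T = 248.2 K

Series thermal resistances, inner to outer:
  R_stainless steel = (1/0.293 − 1/0.312)/(4πk) = 0.2078/(4π·16.7) = 9.904×10^-4 K/W
  R_fibreglass batt = (1/0.312 − 1/0.548)/(4πk) = 1.380/(4π·0.0389) = 2.824 K/W
  R_cellular glass = (1/0.548 − 1/0.758)/(4πk) = 0.5056/(4π·0.0494) = 0.8144 K/W
  R_conv,out = 1/(4πr²h) = 1/(4π·0.758²·15.1) = 0.009172 K/W
ΣR = 9.904×10^-4 + 2.824 + 0.8144 + 0.009172 = 3.649 K/W
Q = ΔT/ΣR = (94 K − 293.2 K)/3.649 = -54.59 W
From the inner boundary to the fibreglass batt/cellular glass interface, ΣR_partial = 2.825 K/W.
T_interface = T_in − Q·ΣR_partial = 94 K − (-54.59)(2.825) = 248.2 K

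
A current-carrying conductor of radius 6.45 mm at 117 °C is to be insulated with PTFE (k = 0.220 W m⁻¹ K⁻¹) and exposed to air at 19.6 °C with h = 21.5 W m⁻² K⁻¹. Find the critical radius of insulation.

For a cylinder, r_cr = k_ins/h = 0.220/21.5 = 0.0102 m = 1.02 cm

r_cr = 1.02 cm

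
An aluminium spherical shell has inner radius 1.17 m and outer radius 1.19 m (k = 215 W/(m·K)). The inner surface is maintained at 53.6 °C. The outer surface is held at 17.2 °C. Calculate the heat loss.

Q = 6.85×10^6 W

Q = 4πk·ΔT/(1/r₁ − 1/r₂) = 4π × 215 × 36.4 / (1/1.17 − 1/1.19) = 6.85×10^6 W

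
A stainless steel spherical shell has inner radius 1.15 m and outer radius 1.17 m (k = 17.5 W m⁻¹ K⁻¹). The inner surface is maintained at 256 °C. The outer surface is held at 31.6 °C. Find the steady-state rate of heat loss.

Q = 4πk·ΔT/(1/r₁ − 1/r₂) = 4π × 17.5 × 224.4 / (1/1.15 − 1/1.17) = 3.32×10^6 W

Q = 3.32×10^6 W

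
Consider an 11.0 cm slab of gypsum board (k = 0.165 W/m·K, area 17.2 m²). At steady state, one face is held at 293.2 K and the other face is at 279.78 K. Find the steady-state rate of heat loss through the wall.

Q = kA·ΔT/L = 0.165 × 17.2 × |293.2 K − 279.78 K| / 0.110 = 346 W

Q = 346 W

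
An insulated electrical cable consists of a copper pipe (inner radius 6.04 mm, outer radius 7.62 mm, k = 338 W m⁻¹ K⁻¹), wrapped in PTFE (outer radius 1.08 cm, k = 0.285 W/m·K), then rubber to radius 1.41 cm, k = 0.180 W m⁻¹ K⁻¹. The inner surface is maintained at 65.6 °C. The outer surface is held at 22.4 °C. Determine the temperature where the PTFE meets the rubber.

T = 46.1 °C

Treat each layer as a resistance in series:
  R'_copper = ln(0.00762/0.00604)/(2πk) = 0.2324/(2π·338) = 1.094×10^-4 m·K/W
  R'_PTFE = ln(0.0108/0.00762)/(2πk) = 0.3488/(2π·0.285) = 0.1948 m·K/W
  R'_rubber = ln(0.0141/0.0108)/(2πk) = 0.2666/(2π·0.180) = 0.2358 m·K/W
ΣR = 1.094×10^-4 + 0.1948 + 0.2358 = 0.4307 m·K/W
Q' = ΔT/ΣR = (65.6 °C − 22.4 °C)/0.4307 = 100.3 W/m
From the inner boundary to the PTFE/rubber interface, ΣR_partial = 0.1949 m·K/W.
T_interface = T_in − Q'·ΣR_partial = 65.6 °C − (100.3)(0.1949) = 46.1 °C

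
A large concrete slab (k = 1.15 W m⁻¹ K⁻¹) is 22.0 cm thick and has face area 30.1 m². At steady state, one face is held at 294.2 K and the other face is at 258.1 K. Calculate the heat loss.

Q = kA·ΔT/L = 1.15 × 30.1 × |294.2 K − 258.1 K| / 0.220 = 5680 W

Q = 5.68 kW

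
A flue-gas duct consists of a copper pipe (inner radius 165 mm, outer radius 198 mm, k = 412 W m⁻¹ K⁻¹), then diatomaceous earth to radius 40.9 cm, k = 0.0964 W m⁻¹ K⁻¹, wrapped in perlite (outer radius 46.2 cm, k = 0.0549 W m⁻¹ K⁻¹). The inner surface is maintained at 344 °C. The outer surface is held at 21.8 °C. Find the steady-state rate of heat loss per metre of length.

Q' = 208 W/m

Series thermal resistances, inner to outer:
  R'_copper = ln(0.198/0.165)/(2πk) = 0.1823/(2π·412) = 7.043×10^-5 m·K/W
  R'_diatomaceous earth = ln(0.409/0.198)/(2πk) = 0.7254/(2π·0.0964) = 1.198 m·K/W
  R'_perlite = ln(0.462/0.409)/(2πk) = 0.1218/(2π·0.0549) = 0.3532 m·K/W
ΣR = 7.043×10^-5 + 1.198 + 0.3532 = 1.551 m·K/W
Q' = ΔT/ΣR = (344 °C − 21.8 °C)/1.551 = 208 W/m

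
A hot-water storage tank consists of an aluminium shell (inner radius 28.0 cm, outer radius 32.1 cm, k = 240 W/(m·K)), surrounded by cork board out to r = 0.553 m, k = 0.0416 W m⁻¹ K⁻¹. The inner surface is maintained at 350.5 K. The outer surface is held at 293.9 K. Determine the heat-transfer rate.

Resistance network (inner→outer):
  R_aluminium = (1/0.280 − 1/0.321)/(4πk) = 0.4562/(4π·240) = 1.513×10^-4 K/W
  R_cork board = (1/0.321 − 1/0.553)/(4πk) = 1.307/(4π·0.0416) = 2.500 K/W
ΣR = 1.513×10^-4 + 2.500 = 2.500 K/W
Q = ΔT/ΣR = (350.5 K − 293.9 K)/2.500 = 22.6 W

Q = 22.6 W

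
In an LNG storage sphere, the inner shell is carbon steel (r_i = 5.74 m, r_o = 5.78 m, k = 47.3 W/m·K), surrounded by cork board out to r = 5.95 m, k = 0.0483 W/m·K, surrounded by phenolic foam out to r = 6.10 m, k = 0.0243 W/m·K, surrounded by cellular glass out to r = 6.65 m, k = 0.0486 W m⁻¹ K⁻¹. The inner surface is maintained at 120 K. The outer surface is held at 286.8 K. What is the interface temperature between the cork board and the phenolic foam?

T = 151 K

Treat each layer as a resistance in series:
  R_carbon steel = (1/5.74 − 1/5.78)/(4πk) = 0.001206/(4π·47.3) = 2.028×10^-6 K/W
  R_cork board = (1/5.78 − 1/5.95)/(4πk) = 0.004943/(4π·0.0483) = 0.008144 K/W
  R_phenolic foam = (1/5.95 − 1/6.10)/(4πk) = 0.004133/(4π·0.0243) = 0.01353 K/W
  R_cellular glass = (1/6.10 − 1/6.65)/(4πk) = 0.01356/(4π·0.0486) = 0.02220 K/W
ΣR = 2.028×10^-6 + 0.008144 + 0.01353 + 0.02220 = 0.04388 K/W
Q = ΔT/ΣR = (120 K − 286.8 K)/0.04388 = -3801 W
From the inner boundary to the cork board/phenolic foam interface, ΣR_partial = 0.008146 K/W.
T_interface = T_in − Q·ΣR_partial = 120 K − (-3801)(0.008146) = 151 K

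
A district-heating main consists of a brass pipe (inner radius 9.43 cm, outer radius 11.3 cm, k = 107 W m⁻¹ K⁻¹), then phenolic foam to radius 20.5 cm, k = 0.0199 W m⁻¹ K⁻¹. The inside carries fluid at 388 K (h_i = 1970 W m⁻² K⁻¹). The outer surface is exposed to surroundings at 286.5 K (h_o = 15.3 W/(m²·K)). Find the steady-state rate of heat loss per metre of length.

Q' = 21.1 W/m

Series thermal resistances, inner to outer:
  R'_conv,in = 1/(2πr h) = 1/(2π·0.0943·1970) = 8.567×10^-4 m·K/W
  R'_brass = ln(0.113/0.0943)/(2πk) = 0.1809/(2π·107) = 2.691×10^-4 m·K/W
  R'_phenolic foam = ln(0.205/0.113)/(2πk) = 0.5956/(2π·0.0199) = 4.764 m·K/W
  R'_conv,out = 1/(2πr h) = 1/(2π·0.205·15.3) = 0.05074 m·K/W
ΣR = 8.567×10^-4 + 2.691×10^-4 + 4.764 + 0.05074 = 4.816 m·K/W
Q' = ΔT/ΣR = (388 K − 286.5 K)/4.816 = 21.1 W/m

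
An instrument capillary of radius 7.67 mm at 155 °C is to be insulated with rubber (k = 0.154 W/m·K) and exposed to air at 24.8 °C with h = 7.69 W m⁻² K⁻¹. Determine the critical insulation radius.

For a cylinder, r_cr = k_ins/h = 0.154/7.69 = 0.0200 m = 2.00 cm

r_cr = 2.00 cm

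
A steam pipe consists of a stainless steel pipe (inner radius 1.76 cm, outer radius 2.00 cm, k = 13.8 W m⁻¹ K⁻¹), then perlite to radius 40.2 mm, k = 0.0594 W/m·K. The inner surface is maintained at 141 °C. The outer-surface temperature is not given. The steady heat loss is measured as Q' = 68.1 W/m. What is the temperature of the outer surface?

T_out = 13.5 °C

Series resistances:
  R'_stainless steel = ln(0.0200/0.0176)/(2πk) = 0.1278/(2π·13.8) = 0.001474 m·K/W
  R'_perlite = ln(0.0402/0.0200)/(2πk) = 0.6981/(2π·0.0594) = 1.871 m·K/W
ΣR = 1.872 m·K/W
ΔT = Q'·ΣR = 68.1 × 1.872 = 127.5 K
Heat flows outward, so T_out = T_in − ΔT = 141 − 127.5 = 13.5 °C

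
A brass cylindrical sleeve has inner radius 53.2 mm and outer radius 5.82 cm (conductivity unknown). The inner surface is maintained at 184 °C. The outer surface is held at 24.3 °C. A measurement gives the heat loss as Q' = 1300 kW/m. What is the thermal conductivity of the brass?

ΣR = ΔT/Q' = |184 − 24.3|/1.30×10^6 = 1.228×10^-4 m·K/W
ln(r₂/r₁)/(2πk) = 1.228×10^-4 ⇒ k = 0.08983/(2π·1.228×10^-4) = 116 W/m·K

k = 116 W/m·K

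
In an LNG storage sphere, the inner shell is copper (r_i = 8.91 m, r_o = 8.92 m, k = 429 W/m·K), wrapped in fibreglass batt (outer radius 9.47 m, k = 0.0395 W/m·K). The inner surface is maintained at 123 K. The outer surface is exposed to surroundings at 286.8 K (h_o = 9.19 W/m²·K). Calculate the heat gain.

Treat each layer as a resistance in series:
  R_copper = (1/8.91 − 1/8.92)/(4πk) = 1.258×10^-4/(4π·429) = 2.334×10^-8 K/W
  R_fibreglass batt = (1/8.92 − 1/9.47)/(4πk) = 0.006511/(4π·0.0395) = 0.01312 K/W
  R_conv,out = 1/(4πr²h) = 1/(4π·9.47²·9.19) = 9.655×10^-5 K/W
ΣR = 2.334×10^-8 + 0.01312 + 9.655×10^-5 = 0.01322 K/W
Q = ΔT/ΣR = (123 K − 286.8 K)/0.01322 = -12400 W
(Negative Q ⇒ heat flows inward; heat gain = 12400 W.)

Q = 12.4 kW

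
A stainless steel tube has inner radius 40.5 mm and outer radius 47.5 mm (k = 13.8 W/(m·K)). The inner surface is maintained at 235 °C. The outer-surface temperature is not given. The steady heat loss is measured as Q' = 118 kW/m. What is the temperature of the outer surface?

Sum the resistances:
  R'_stainless steel = ln(0.0475/0.0405)/(2πk) = 0.1594/(2π·13.8) = 0.001839 m·K/W
ΣR = 0.001839 m·K/W
ΔT = Q'·ΣR = 1.18×10^5 × 0.001839 = 217.0 K
Heat flows outward, so T_out = T_in − ΔT = 235 − 217.0 = 18.0 °C

T_out = 18.0 °C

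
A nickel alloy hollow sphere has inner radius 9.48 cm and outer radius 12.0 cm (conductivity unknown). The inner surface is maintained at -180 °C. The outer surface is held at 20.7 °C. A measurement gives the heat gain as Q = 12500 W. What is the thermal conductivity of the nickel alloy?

ΣR = ΔT/Q = |-180 − 20.7|/12500 = 0.01606 K/W
(1/r₁−1/r₂)/(4πk) = 0.01606 ⇒ k = 2.215/(4π·0.01606) = 11.0 W/m·K

k = 11.0 W/m·K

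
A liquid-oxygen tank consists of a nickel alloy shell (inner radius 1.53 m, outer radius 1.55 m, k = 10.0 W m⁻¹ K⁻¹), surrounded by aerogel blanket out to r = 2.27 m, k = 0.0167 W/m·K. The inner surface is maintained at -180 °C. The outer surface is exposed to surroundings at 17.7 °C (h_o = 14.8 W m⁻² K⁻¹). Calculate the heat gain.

Series thermal resistances, inner to outer:
  R_nickel alloy = (1/1.53 − 1/1.55)/(4πk) = 0.008433/(4π·10.0) = 6.711×10^-5 K/W
  R_aerogel blanket = (1/1.55 − 1/2.27)/(4πk) = 0.2046/(4π·0.0167) = 0.9751 K/W
  R_conv,out = 1/(4πr²h) = 1/(4π·2.27²·14.8) = 0.001043 K/W
ΣR = 6.711×10^-5 + 0.9751 + 0.001043 = 0.9762 K/W
Q = ΔT/ΣR = (-180 °C − 17.7 °C)/0.9762 = -203 W
(Negative Q ⇒ heat flows inward; heat gain = 203 W.)

Q = 203 W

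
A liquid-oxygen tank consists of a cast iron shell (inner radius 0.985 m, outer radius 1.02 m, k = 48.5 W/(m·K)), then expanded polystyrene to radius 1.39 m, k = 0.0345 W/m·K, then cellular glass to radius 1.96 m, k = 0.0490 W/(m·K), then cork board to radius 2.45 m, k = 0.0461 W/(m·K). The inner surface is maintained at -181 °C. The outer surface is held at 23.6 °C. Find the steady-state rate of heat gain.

Q = 183 W

Treat each layer as a resistance in series:
  R_cast iron = (1/0.985 − 1/1.02)/(4πk) = 0.03484/(4π·48.5) = 5.716×10^-5 K/W
  R_expanded polystyrene = (1/1.02 − 1/1.39)/(4πk) = 0.2610/(4π·0.0345) = 0.6019 K/W
  R_cellular glass = (1/1.39 − 1/1.96)/(4πk) = 0.2092/(4π·0.0490) = 0.3398 K/W
  R_cork board = (1/1.96 − 1/2.45)/(4πk) = 0.1020/(4π·0.0461) = 0.1761 K/W
ΣR = 5.716×10^-5 + 0.6019 + 0.3398 + 0.1761 = 1.118 K/W
Q = ΔT/ΣR = (-181 °C − 23.6 °C)/1.118 = -183 W
(Negative Q ⇒ heat flows inward; heat gain = 183 W.)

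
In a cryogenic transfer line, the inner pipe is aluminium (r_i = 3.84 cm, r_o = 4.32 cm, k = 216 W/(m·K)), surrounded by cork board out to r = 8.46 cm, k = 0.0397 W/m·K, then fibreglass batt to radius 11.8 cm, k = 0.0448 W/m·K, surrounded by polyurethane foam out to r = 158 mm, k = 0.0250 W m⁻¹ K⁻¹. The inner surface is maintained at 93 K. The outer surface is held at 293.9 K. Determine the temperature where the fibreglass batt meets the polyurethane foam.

T = 228.8 K

Resistance network (inner→outer):
  R'_aluminium = ln(0.0432/0.0384)/(2πk) = 0.1178/(2π·216) = 8.679×10^-5 m·K/W
  R'_cork board = ln(0.0846/0.0432)/(2πk) = 0.6721/(2π·0.0397) = 2.694 m·K/W
  R'_fibreglass batt = ln(0.118/0.0846)/(2πk) = 0.3328/(2π·0.0448) = 1.182 m·K/W
  R'_polyurethane foam = ln(0.158/0.118)/(2πk) = 0.2919/(2π·0.0250) = 1.858 m·K/W
ΣR = 8.679×10^-5 + 2.694 + 1.182 + 1.858 = 5.734 m·K/W
Q' = ΔT/ΣR = (93 K − 293.9 K)/5.734 = -35.04 W/m
From the inner boundary to the fibreglass batt/polyurethane foam interface, ΣR_partial = 3.876 m·K/W.
T_interface = T_in − Q'·ΣR_partial = 93 K − (-35.04)(3.876) = 228.8 K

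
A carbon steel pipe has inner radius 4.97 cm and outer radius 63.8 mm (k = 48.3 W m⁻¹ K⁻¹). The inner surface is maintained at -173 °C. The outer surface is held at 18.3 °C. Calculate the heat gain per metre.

Q' = 2.32×10^5 W/m

Q' = 2πk·ΔT/ln(r₂/r₁) = 2π × 48.3 × 191.3 / ln(0.0638/0.0497) = 2.32×10^5 W/m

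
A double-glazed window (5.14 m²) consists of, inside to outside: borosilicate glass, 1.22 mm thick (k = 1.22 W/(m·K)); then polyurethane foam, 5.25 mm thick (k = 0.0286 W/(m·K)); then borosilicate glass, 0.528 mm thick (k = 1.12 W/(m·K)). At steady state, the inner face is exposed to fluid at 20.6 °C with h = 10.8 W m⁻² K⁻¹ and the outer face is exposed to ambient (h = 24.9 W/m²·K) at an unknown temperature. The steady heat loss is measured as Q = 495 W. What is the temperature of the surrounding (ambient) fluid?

Series resistances:
  R_conv,in = 1/(hA) = 1/(10.8·5.14) = 0.01801 K/W
  R_borosilicate glass = L/(kA) = 0.00122/(1.22·5.14) = 1.946×10^-4 K/W
  R_polyurethane foam = L/(kA) = 0.00525/(0.0286·5.14) = 0.03571 K/W
  R_borosilicate glass = L/(kA) = 5.28×10^-4/(1.12·5.14) = 9.172×10^-5 K/W
  R_conv,out = 1/(hA) = 1/(24.9·5.14) = 0.007813 K/W
ΣR = 0.06183 K/W
ΔT = Q·ΣR = 495 × 0.06183 = 30.61 K
Heat flows outward, so T_out = T_in − ΔT = 20.6 − 30.61 = -10.0 °C

T_out = -10.0 °C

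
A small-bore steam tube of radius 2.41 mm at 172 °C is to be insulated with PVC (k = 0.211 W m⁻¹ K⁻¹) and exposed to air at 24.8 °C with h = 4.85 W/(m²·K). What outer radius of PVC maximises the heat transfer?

r_cr = 4.35 cm

For a cylinder, r_cr = k_ins/h = 0.211/4.85 = 0.0435 m = 4.35 cm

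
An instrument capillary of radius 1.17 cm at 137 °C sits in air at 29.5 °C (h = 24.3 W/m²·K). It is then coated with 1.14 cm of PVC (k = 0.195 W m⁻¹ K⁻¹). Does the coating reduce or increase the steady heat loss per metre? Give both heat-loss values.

Critical radius for a cylinder: r_cr = k/h = 0.00802 m = 0.802 cm.
Outer radius after coating: r₂ = 0.0117 + 0.0114 = 0.0231 m.
Since r₁ ≥ r_cr, any added insulation reduces the heat loss.
Bare: R = 1/(2πr₁h) = 0.5598 m·K/W; Q = 107.5/0.5598 = 192 W/m.
Coated: R = R_cond + R_conv = 0.8387 m·K/W; Q = 107.5/0.8387 = 128 W/m.

reduces: 192 → 128 W/m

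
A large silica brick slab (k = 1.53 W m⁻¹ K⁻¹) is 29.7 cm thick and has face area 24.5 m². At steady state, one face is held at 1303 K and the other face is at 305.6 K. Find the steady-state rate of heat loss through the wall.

Q = 126 kW

Q = kA·ΔT/L = 1.53 × 24.5 × |1303 K − 305.6 K| / 0.297 = 1.26×10^5 W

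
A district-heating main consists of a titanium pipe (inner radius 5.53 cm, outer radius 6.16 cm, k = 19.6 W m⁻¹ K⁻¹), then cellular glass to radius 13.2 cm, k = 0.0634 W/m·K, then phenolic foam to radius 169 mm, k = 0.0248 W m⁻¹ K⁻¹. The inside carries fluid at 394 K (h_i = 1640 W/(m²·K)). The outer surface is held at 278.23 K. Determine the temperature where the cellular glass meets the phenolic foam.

Treat each layer as a resistance in series:
  R'_conv,in = 1/(2πr h) = 1/(2π·0.0553·1640) = 0.001755 m·K/W
  R'_titanium = ln(0.0616/0.0553)/(2πk) = 0.1079/(2π·19.6) = 8.761×10^-4 m·K/W
  R'_cellular glass = ln(0.132/0.0616)/(2πk) = 0.7621/(2π·0.0634) = 1.913 m·K/W
  R'_phenolic foam = ln(0.169/0.132)/(2πk) = 0.2471/(2π·0.0248) = 1.586 m·K/W
ΣR = 0.001755 + 8.761×10^-4 + 1.913 + 1.586 = 3.502 m·K/W
Q' = ΔT/ΣR = (394 K − 278.23 K)/3.502 = 33.06 W/m
From the inner boundary to the cellular glass/phenolic foam interface, ΣR_partial = 1.916 m·K/W.
T_interface = T_in − Q'·ΣR_partial = 394 K − (33.06)(1.916) = 330.7 K

T = 330.7 K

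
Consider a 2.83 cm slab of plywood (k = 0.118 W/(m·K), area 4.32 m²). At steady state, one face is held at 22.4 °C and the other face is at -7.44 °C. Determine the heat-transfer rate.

Q = 537 W

Q = kA·ΔT/L = 0.118 × 4.32 × |22.4 °C − -7.44 °C| / 0.0283 = 537 W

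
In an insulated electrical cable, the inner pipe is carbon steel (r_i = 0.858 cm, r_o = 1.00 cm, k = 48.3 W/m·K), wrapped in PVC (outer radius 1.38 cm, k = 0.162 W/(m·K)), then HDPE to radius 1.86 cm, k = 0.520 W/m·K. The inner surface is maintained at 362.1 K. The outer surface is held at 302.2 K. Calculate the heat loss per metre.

Q' = 147 W/m

Series thermal resistances, inner to outer:
  R'_carbon steel = ln(0.0100/0.00858)/(2πk) = 0.1532/(2π·48.3) = 5.047×10^-4 m·K/W
  R'_PVC = ln(0.0138/0.0100)/(2πk) = 0.3221/(2π·0.162) = 0.3164 m·K/W
  R'_HDPE = ln(0.0186/0.0138)/(2πk) = 0.2985/(2π·0.520) = 0.09136 m·K/W
ΣR = 5.047×10^-4 + 0.3164 + 0.09136 = 0.4083 m·K/W
Q' = ΔT/ΣR = (362.1 K − 302.2 K)/0.4083 = 147 W/m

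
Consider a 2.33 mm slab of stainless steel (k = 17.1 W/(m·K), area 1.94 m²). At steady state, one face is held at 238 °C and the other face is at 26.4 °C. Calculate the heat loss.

Q = 3.01×10^6 W

Q = kA·ΔT/L = 17.1 × 1.94 × |238 °C − 26.4 °C| / 0.00233 = 3.01×10^6 W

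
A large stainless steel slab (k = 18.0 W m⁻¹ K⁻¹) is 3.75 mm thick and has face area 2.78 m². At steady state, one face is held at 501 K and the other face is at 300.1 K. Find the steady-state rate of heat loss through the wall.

Q = kA·ΔT/L = 18.0 × 2.78 × |501 K − 300.1 K| / 0.00375 = 2.68×10^6 W

Q = 2680 kW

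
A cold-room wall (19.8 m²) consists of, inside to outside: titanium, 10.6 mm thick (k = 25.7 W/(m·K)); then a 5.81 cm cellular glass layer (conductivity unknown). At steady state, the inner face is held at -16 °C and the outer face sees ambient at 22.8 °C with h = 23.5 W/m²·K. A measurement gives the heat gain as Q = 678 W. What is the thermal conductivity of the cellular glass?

k = 0.0533 W/m·K

ΣR = ΔT/Q = |-16 − 22.8|/678 = 0.05723 K/W
Known resistances:
  R_titanium = L/(kA) = 0.0106/(25.7·19.8) = 2.083×10^-5 K/W
  R_conv,out = 1/(hA) = 1/(23.5·19.8) = 0.002149 K/W
R_cellular glass = ΣR − ΣR_known = 0.05723 − 0.002170 = 0.05506 K/W
L/(kA) = 0.05506 ⇒ k = 0.0581/(0.05506·19.8) = 0.0533 W/m·K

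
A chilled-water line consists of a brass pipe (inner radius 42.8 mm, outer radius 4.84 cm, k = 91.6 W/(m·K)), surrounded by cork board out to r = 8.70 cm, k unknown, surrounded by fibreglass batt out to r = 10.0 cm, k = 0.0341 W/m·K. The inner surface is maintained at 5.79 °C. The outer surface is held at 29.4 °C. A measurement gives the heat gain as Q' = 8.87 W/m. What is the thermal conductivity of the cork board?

ΣR = ΔT/Q' = |5.79 − 29.4|/8.87 = 2.662 m·K/W
Known resistances:
  R'_brass = ln(0.0484/0.0428)/(2πk) = 0.1230/(2π·91.6) = 2.136×10^-4 m·K/W
  R'_fibreglass batt = ln(0.100/0.0870)/(2πk) = 0.1393/(2π·0.0341) = 0.6500 m·K/W
R_cork board = ΣR − ΣR_known = 2.662 − 0.6502 = 2.012 m·K/W
ln(r₂/r₁)/(2πk) = 2.012 ⇒ k = 0.5864/(2π·2.012) = 0.0464 W/m·K

k = 0.0464 W/m·K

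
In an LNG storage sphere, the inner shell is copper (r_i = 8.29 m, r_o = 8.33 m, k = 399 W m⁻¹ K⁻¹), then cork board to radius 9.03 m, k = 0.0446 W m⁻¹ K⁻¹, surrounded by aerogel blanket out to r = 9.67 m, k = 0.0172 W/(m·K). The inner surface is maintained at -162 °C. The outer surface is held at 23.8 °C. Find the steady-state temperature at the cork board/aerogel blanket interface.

T = -101 °C

Series thermal resistances, inner to outer:
  R_copper = (1/8.29 − 1/8.33)/(4πk) = 5.792×10^-4/(4π·399) = 1.155×10^-7 K/W
  R_cork board = (1/8.33 − 1/9.03)/(4πk) = 0.009306/(4π·0.0446) = 0.01660 K/W
  R_aerogel blanket = (1/9.03 − 1/9.67)/(4πk) = 0.007329/(4π·0.0172) = 0.03391 K/W
ΣR = 1.155×10^-7 + 0.01660 + 0.03391 = 0.05051 K/W
Q = ΔT/ΣR = (-162 °C − 23.8 °C)/0.05051 = -3678 W
From the inner boundary to the cork board/aerogel blanket interface, ΣR_partial = 0.01660 K/W.
T_interface = T_in − Q·ΣR_partial = -162 °C − (-3678)(0.01660) = -101 °C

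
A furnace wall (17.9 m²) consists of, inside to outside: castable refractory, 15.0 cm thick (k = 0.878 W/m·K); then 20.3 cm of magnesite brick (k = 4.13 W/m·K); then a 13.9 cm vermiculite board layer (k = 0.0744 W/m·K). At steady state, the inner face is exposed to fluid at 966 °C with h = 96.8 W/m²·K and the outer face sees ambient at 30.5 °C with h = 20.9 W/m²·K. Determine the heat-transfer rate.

Resistance network (inner→outer):
  R_conv,in = 1/(hA) = 1/(96.8·17.9) = 5.771×10^-4 K/W
  R_castable refractory = L/(kA) = 0.150/(0.878·17.9) = 0.009544 K/W
  R_magnesite brick = L/(kA) = 0.203/(4.13·17.9) = 0.002746 K/W
  R_vermiculite board = L/(kA) = 0.139/(0.0744·17.9) = 0.1044 K/W
  R_conv,out = 1/(hA) = 1/(20.9·17.9) = 0.002673 K/W
ΣR = 5.771×10^-4 + 0.009544 + 0.002746 + 0.1044 + 0.002673 = 0.1199 K/W
Q = ΔT/ΣR = (966 °C − 30.5 °C)/0.1199 = 7800 W

Q = 7800 W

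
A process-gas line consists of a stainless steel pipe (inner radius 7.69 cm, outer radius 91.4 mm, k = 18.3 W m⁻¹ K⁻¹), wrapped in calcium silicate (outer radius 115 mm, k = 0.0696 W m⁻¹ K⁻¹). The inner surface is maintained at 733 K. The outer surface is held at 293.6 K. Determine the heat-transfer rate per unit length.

Q' = 834 W/m

Series thermal resistances, inner to outer:
  R'_stainless steel = ln(0.0914/0.0769)/(2πk) = 0.1727/(2π·18.3) = 0.001502 m·K/W
  R'_calcium silicate = ln(0.115/0.0914)/(2πk) = 0.2297/(2π·0.0696) = 0.5252 m·K/W
ΣR = 0.001502 + 0.5252 = 0.5267 m·K/W
Q' = ΔT/ΣR = (733 K − 293.6 K)/0.5267 = 834 W/m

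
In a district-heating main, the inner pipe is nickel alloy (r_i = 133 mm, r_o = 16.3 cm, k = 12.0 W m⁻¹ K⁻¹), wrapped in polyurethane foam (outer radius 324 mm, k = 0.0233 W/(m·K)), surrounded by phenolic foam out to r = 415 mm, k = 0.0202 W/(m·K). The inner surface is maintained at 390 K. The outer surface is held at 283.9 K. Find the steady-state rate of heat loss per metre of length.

Treat each layer as a resistance in series:
  R'_nickel alloy = ln(0.163/0.133)/(2πk) = 0.2034/(2π·12.0) = 0.002698 m·K/W
  R'_polyurethane foam = ln(0.324/0.163)/(2πk) = 0.6870/(2π·0.0233) = 4.693 m·K/W
  R'_phenolic foam = ln(0.415/0.324)/(2πk) = 0.2475/(2π·0.0202) = 1.950 m·K/W
ΣR = 0.002698 + 4.693 + 1.950 = 6.646 m·K/W
Q' = ΔT/ΣR = (390 K − 283.9 K)/6.646 = 16.0 W/m

Q' = 16.0 W/m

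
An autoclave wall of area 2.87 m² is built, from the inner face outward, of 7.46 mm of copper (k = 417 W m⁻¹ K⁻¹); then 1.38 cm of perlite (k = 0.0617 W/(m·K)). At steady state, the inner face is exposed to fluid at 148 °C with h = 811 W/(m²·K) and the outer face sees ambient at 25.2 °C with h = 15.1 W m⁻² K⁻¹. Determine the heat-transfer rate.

Series thermal resistances, inner to outer:
  R_conv,in = 1/(hA) = 1/(811·2.87) = 4.296×10^-4 K/W
  R_copper = L/(kA) = 0.00746/(417·2.87) = 6.233×10^-6 K/W
  R_perlite = L/(kA) = 0.0138/(0.0617·2.87) = 0.07793 K/W
  R_conv,out = 1/(hA) = 1/(15.1·2.87) = 0.02307 K/W
ΣR = 4.296×10^-4 + 6.233×10^-6 + 0.07793 + 0.02307 = 0.1014 K/W
Q = ΔT/ΣR = (148 °C − 25.2 °C)/0.1014 = 1210 W

Q = 1210 W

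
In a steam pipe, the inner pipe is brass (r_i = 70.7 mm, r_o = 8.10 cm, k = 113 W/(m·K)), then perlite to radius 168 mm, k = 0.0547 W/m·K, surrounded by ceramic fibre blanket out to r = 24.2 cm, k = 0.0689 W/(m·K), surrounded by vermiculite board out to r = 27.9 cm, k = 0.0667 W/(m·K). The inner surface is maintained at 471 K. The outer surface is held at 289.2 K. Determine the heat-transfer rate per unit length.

Resistance network (inner→outer):
  R'_brass = ln(0.0810/0.0707)/(2πk) = 0.1360/(2π·113) = 1.916×10^-4 m·K/W
  R'_perlite = ln(0.168/0.0810)/(2πk) = 0.7295/(2π·0.0547) = 2.123 m·K/W
  R'_ceramic fibre blanket = ln(0.242/0.168)/(2πk) = 0.3650/(2π·0.0689) = 0.8431 m·K/W
  R'_vermiculite board = ln(0.279/0.242)/(2πk) = 0.1423/(2π·0.0667) = 0.3395 m·K/W
ΣR = 1.916×10^-4 + 2.123 + 0.8431 + 0.3395 = 3.306 m·K/W
Q' = ΔT/ΣR = (471 K − 289.2 K)/3.306 = 55.0 W/m

Q' = 55.0 W/m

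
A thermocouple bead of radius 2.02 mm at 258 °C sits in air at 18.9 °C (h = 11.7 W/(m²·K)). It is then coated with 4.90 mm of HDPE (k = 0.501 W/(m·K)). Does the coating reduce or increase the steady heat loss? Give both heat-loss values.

increases: 0.143 → 1.21 W

Critical radius for a sphere: r_cr = 2k/h = 0.0856 m = 8.56 cm.
Outer radius after coating: r₂ = 0.00202 + 0.00490 = 0.00692 m.
Since r₁ < r_cr and r₂ ≤ r_cr, the coating moves toward the maximum at r_cr — heat loss rises.
Bare: R = 1/(4πr₁²h) = 1667 K/W; Q = 239.1/1667 = 0.143 W.
Coated: R = R_cond + R_conv = 197.7 K/W; Q = 239.1/197.7 = 1.21 W.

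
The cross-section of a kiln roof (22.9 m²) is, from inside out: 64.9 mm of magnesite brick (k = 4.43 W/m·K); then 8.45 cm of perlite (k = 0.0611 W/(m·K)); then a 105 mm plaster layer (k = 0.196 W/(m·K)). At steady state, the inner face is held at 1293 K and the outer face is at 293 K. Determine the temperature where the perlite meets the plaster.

Treat each layer as a resistance in series:
  R_magnesite brick = L/(kA) = 0.0649/(4.43·22.9) = 6.397×10^-4 K/W
  R_perlite = L/(kA) = 0.0845/(0.0611·22.9) = 0.06039 K/W
  R_plaster = L/(kA) = 0.105/(0.196·22.9) = 0.02339 K/W
ΣR = 6.397×10^-4 + 0.06039 + 0.02339 = 0.08442 K/W
Q = ΔT/ΣR = (1293 K − 293 K)/0.08442 = 11850 W
From the inner boundary to the perlite/plaster interface, ΣR_partial = 0.06103 K/W.
T_interface = T_in − Q·ΣR_partial = 1293 K − (11850)(0.06103) = 570 K

T = 570 K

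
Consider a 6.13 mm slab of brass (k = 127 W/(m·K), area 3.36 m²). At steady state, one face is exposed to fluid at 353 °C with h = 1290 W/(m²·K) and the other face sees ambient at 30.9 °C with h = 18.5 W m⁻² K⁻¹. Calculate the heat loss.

Treat each layer as a resistance in series:
  R_conv,in = 1/(hA) = 1/(1290·3.36) = 2.307×10^-4 K/W
  R_brass = L/(kA) = 0.00613/(127·3.36) = 1.437×10^-5 K/W
  R_conv,out = 1/(hA) = 1/(18.5·3.36) = 0.01609 K/W
ΣR = 2.307×10^-4 + 1.437×10^-5 + 0.01609 = 0.01634 K/W
Q = ΔT/ΣR = (353 °C − 30.9 °C)/0.01634 = 19700 W

Q = 19.7 kW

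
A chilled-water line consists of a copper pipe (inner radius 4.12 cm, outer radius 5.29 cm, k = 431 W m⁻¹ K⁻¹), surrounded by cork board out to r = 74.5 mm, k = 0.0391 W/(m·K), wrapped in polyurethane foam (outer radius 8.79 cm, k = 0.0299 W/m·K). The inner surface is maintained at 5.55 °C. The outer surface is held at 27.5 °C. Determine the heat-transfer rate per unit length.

Q' = 9.65 W/m

Resistance network (inner→outer):
  R'_copper = ln(0.0529/0.0412)/(2πk) = 0.2500/(2π·431) = 9.230×10^-5 m·K/W
  R'_cork board = ln(0.0745/0.0529)/(2πk) = 0.3424/(2π·0.0391) = 1.394 m·K/W
  R'_polyurethane foam = ln(0.0879/0.0745)/(2πk) = 0.1654/(2π·0.0299) = 0.8804 m·K/W
ΣR = 9.230×10^-5 + 1.394 + 0.8804 = 2.274 m·K/W
Q' = ΔT/ΣR = (5.55 °C − 27.5 °C)/2.274 = -9.65 W/m
(Negative Q' ⇒ heat flows inward; heat gain = 9.65 W/m.)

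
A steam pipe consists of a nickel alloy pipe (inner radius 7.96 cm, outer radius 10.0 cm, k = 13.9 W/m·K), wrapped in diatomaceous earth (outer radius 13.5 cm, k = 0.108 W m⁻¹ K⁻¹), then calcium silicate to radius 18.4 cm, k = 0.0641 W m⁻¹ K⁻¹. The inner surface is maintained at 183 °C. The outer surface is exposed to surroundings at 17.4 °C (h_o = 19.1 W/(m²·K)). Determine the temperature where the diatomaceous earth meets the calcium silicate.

T = 124 °C

Series thermal resistances, inner to outer:
  R'_nickel alloy = ln(0.100/0.0796)/(2πk) = 0.2282/(2π·13.9) = 0.002612 m·K/W
  R'_diatomaceous earth = ln(0.135/0.100)/(2πk) = 0.3001/(2π·0.108) = 0.4423 m·K/W
  R'_calcium silicate = ln(0.184/0.135)/(2πk) = 0.3097/(2π·0.0641) = 0.7689 m·K/W
  R'_conv,out = 1/(2πr h) = 1/(2π·0.184·19.1) = 0.04529 m·K/W
ΣR = 0.002612 + 0.4423 + 0.7689 + 0.04529 = 1.259 m·K/W
Q' = ΔT/ΣR = (183 °C − 17.4 °C)/1.259 = 131.5 W/m
From the inner boundary to the diatomaceous earth/calcium silicate interface, ΣR_partial = 0.4449 m·K/W.
T_interface = T_in − Q'·ΣR_partial = 183 °C − (131.5)(0.4449) = 124 °C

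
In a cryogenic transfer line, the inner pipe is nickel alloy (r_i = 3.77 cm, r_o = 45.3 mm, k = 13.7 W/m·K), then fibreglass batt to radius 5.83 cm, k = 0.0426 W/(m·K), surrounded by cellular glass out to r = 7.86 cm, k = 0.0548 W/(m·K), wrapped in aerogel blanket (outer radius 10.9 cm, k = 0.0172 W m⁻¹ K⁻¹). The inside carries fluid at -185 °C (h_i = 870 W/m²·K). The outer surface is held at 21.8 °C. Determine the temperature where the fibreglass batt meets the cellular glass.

T = -144 °C

Series thermal resistances, inner to outer:
  R'_conv,in = 1/(2πr h) = 1/(2π·0.0377·870) = 0.004852 m·K/W
  R'_nickel alloy = ln(0.0453/0.0377)/(2πk) = 0.1836/(2π·13.7) = 0.002133 m·K/W
  R'_fibreglass batt = ln(0.0583/0.0453)/(2πk) = 0.2523/(2π·0.0426) = 0.9426 m·K/W
  R'_cellular glass = ln(0.0786/0.0583)/(2πk) = 0.2988/(2π·0.0548) = 0.8677 m·K/W
  R'_aerogel blanket = ln(0.109/0.0786)/(2πk) = 0.3270/(2π·0.0172) = 3.026 m·K/W
ΣR = 0.004852 + 0.002133 + 0.9426 + 0.8677 + 3.026 = 4.843 m·K/W
Q' = ΔT/ΣR = (-185 °C − 21.8 °C)/4.843 = -42.70 W/m
From the inner boundary to the fibreglass batt/cellular glass interface, ΣR_partial = 0.9496 m·K/W.
T_interface = T_in − Q'·ΣR_partial = -185 °C − (-42.70)(0.9496) = -144 °C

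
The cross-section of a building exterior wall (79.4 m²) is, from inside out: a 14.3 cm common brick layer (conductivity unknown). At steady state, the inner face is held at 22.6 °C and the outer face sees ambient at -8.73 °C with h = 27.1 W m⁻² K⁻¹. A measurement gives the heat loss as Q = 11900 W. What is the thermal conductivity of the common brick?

ΣR = ΔT/Q = |22.6 − -8.73|/11900 = 0.002633 K/W
Known resistances:
  R_conv,out = 1/(hA) = 1/(27.1·79.4) = 4.647×10^-4 K/W
R_common brick = ΣR − ΣR_known = 0.002633 − 4.647×10^-4 = 0.002168 K/W
L/(kA) = 0.002168 ⇒ k = 0.143/(0.002168·79.4) = 0.831 W/m·K

k = 0.831 W/m·K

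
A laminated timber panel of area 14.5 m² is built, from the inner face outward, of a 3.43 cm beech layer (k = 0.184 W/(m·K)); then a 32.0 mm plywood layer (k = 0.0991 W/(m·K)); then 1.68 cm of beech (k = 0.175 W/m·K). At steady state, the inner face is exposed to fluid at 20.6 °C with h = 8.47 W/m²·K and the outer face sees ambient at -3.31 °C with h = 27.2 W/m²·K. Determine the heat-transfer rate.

Q = 456 W

Treat each layer as a resistance in series:
  R_conv,in = 1/(hA) = 1/(8.47·14.5) = 0.008142 K/W
  R_beech = L/(kA) = 0.0343/(0.184·14.5) = 0.01286 K/W
  R_plywood = L/(kA) = 0.0320/(0.0991·14.5) = 0.02227 K/W
  R_beech = L/(kA) = 0.0168/(0.175·14.5) = 0.006621 K/W
  R_conv,out = 1/(hA) = 1/(27.2·14.5) = 0.002535 K/W
ΣR = 0.008142 + 0.01286 + 0.02227 + 0.006621 + 0.002535 = 0.05243 K/W
Q = ΔT/ΣR = (20.6 °C − -3.31 °C)/0.05243 = 456 W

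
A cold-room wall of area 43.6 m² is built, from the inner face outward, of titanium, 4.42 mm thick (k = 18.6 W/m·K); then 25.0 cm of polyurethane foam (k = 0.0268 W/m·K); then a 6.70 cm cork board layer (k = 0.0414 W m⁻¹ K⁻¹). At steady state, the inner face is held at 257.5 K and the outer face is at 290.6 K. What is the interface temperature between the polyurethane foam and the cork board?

Series thermal resistances, inner to outer:
  R_titanium = L/(kA) = 0.00442/(18.6·43.6) = 5.450×10^-6 K/W
  R_polyurethane foam = L/(kA) = 0.250/(0.0268·43.6) = 0.2140 K/W
  R_cork board = L/(kA) = 0.0670/(0.0414·43.6) = 0.03712 K/W
ΣR = 5.450×10^-6 + 0.2140 + 0.03712 = 0.2511 K/W
Q = ΔT/ΣR = (257.5 K − 290.6 K)/0.2511 = -131.8 W
From the inner boundary to the polyurethane foam/cork board interface, ΣR_partial = 0.2140 K/W.
T_interface = T_in − Q·ΣR_partial = 257.5 K − (-131.8)(0.2140) = 285.7 K

T = 285.7 K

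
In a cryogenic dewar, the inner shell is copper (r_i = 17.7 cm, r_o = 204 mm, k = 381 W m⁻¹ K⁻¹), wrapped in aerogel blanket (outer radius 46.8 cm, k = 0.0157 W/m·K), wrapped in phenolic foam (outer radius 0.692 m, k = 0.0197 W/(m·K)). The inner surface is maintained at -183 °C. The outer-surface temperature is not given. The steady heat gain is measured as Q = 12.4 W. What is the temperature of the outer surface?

Series resistances:
  R_copper = (1/0.177 − 1/0.204)/(4πk) = 0.7478/(4π·381) = 1.562×10^-4 K/W
  R_aerogel blanket = (1/0.204 − 1/0.468)/(4πk) = 2.765/(4π·0.0157) = 14.02 K/W
  R_phenolic foam = (1/0.468 − 1/0.692)/(4πk) = 0.6917/(4π·0.0197) = 2.794 K/W
ΣR = 16.81 K/W
ΔT = Q·ΣR = 12.4 × 16.81 = 208.4 K
Heat flows inward, so T_out = T_in + ΔT = -183 + 208.4 = 25.4 °C

T_out = 25.4 °C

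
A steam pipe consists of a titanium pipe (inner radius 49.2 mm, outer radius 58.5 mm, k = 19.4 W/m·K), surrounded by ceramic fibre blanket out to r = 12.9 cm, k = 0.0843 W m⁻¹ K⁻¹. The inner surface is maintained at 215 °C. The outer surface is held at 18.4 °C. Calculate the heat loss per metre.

Resistance network (inner→outer):
  R'_titanium = ln(0.0585/0.0492)/(2πk) = 0.1731/(2π·19.4) = 0.001420 m·K/W
  R'_ceramic fibre blanket = ln(0.129/0.0585)/(2πk) = 0.7908/(2π·0.0843) = 1.493 m·K/W
ΣR = 0.001420 + 1.493 = 1.494 m·K/W
Q' = ΔT/ΣR = (215 °C − 18.4 °C)/1.494 = 132 W/m

Q' = 132 W/m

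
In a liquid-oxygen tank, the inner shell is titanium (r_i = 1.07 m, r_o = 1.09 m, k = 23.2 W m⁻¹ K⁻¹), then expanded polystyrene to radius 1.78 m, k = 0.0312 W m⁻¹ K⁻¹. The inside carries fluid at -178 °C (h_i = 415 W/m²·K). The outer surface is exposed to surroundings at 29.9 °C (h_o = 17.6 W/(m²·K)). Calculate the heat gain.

Series thermal resistances, inner to outer:
  R_conv,in = 1/(4πr²h) = 1/(4π·1.07²·415) = 1.675×10^-4 K/W
  R_titanium = (1/1.07 − 1/1.09)/(4πk) = 0.01715/(4π·23.2) = 5.882×10^-5 K/W
  R_expanded polystyrene = (1/1.09 − 1/1.78)/(4πk) = 0.3556/(4π·0.0312) = 0.9071 K/W
  R_conv,out = 1/(4πr²h) = 1/(4π·1.78²·17.6) = 0.001427 K/W
ΣR = 1.675×10^-4 + 5.882×10^-5 + 0.9071 + 0.001427 = 0.9088 K/W
Q = ΔT/ΣR = (-178 °C − 29.9 °C)/0.9088 = -229 W
(Negative Q ⇒ heat flows inward; heat gain = 229 W.)

Q = 229 W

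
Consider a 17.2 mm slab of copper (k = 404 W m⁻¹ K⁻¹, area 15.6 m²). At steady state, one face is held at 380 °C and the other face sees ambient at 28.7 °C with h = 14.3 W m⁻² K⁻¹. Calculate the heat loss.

Q = 78.3 kW

Series thermal resistances, inner to outer:
  R_copper = L/(kA) = 0.0172/(404·15.6) = 2.729×10^-6 K/W
  R_conv,out = 1/(hA) = 1/(14.3·15.6) = 0.004483 K/W
ΣR = 2.729×10^-6 + 0.004483 = 0.004486 K/W
Q = ΔT/ΣR = (380 °C − 28.7 °C)/0.004486 = 78300 W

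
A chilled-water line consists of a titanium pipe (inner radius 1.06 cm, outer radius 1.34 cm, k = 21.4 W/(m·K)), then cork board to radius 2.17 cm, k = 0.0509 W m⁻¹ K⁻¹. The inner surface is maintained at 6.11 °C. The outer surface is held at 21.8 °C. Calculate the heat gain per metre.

Resistance network (inner→outer):
  R'_titanium = ln(0.0134/0.0106)/(2πk) = 0.2344/(2π·21.4) = 0.001743 m·K/W
  R'_cork board = ln(0.0217/0.0134)/(2πk) = 0.4821/(2π·0.0509) = 1.507 m·K/W
ΣR = 0.001743 + 1.507 = 1.509 m·K/W
Q' = ΔT/ΣR = (6.11 °C − 21.8 °C)/1.509 = -10.4 W/m
(Negative Q' ⇒ heat flows inward; heat gain = 10.4 W/m.)

Q' = 10.4 W/m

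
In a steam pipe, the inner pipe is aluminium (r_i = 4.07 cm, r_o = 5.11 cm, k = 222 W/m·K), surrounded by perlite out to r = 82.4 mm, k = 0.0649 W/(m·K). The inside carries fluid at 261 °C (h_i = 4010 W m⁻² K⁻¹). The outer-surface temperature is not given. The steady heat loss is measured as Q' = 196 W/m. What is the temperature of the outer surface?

Sum the resistances:
  R'_conv,in = 1/(2πr h) = 1/(2π·0.0407·4010) = 9.752×10^-4 m·K/W
  R'_aluminium = ln(0.0511/0.0407)/(2πk) = 0.2276/(2π·222) = 1.631×10^-4 m·K/W
  R'_perlite = ln(0.0824/0.0511)/(2πk) = 0.4778/(2π·0.0649) = 1.172 m·K/W
ΣR = 1.173 m·K/W
ΔT = Q'·ΣR = 196 × 1.173 = 229.9 K
Heat flows outward, so T_out = T_in − ΔT = 261 − 229.9 = 31.1 °C

T_out = 31.1 °C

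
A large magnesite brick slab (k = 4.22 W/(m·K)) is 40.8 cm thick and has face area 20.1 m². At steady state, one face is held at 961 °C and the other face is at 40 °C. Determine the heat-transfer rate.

Q = kA·ΔT/L = 4.22 × 20.1 × |961 °C − 40 °C| / 0.408 = 1.91×10^5 W

Q = 1.91×10^5 W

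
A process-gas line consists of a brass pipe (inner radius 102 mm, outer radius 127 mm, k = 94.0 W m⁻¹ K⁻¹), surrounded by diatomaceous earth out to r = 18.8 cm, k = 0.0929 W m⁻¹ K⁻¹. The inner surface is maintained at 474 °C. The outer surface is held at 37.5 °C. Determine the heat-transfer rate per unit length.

Resistance network (inner→outer):
  R'_brass = ln(0.127/0.102)/(2πk) = 0.2192/(2π·94.0) = 3.712×10^-4 m·K/W
  R'_diatomaceous earth = ln(0.188/0.127)/(2πk) = 0.3923/(2π·0.0929) = 0.6720 m·K/W
ΣR = 3.712×10^-4 + 0.6720 = 0.6724 m·K/W
Q' = ΔT/ΣR = (474 °C − 37.5 °C)/0.6724 = 649 W/m

Q' = 649 W/m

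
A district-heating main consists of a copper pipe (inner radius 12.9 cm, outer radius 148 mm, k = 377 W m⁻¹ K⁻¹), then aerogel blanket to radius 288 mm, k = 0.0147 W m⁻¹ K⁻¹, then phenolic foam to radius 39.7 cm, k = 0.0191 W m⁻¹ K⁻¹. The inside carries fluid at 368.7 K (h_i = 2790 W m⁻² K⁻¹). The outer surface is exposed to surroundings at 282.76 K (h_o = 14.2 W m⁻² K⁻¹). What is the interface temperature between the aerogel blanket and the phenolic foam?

T = 306.2 K

Treat each layer as a resistance in series:
  R'_conv,in = 1/(2πr h) = 1/(2π·0.129·2790) = 4.422×10^-4 m·K/W
  R'_copper = ln(0.148/0.129)/(2πk) = 0.1374/(2π·377) = 5.800×10^-5 m·K/W
  R'_aerogel blanket = ln(0.288/0.148)/(2πk) = 0.6657/(2π·0.0147) = 7.208 m·K/W
  R'_phenolic foam = ln(0.397/0.288)/(2πk) = 0.3210/(2π·0.0191) = 2.675 m·K/W
  R'_conv,out = 1/(2πr h) = 1/(2π·0.397·14.2) = 0.02823 m·K/W
ΣR = 4.422×10^-4 + 5.800×10^-5 + 7.208 + 2.675 + 0.02823 = 9.912 m·K/W
Q' = ΔT/ΣR = (368.7 K − 282.76 K)/9.912 = 8.670 W/m
From the inner boundary to the aerogel blanket/phenolic foam interface, ΣR_partial = 7.209 m·K/W.
T_interface = T_in − Q'·ΣR_partial = 368.7 K − (8.670)(7.209) = 306.2 K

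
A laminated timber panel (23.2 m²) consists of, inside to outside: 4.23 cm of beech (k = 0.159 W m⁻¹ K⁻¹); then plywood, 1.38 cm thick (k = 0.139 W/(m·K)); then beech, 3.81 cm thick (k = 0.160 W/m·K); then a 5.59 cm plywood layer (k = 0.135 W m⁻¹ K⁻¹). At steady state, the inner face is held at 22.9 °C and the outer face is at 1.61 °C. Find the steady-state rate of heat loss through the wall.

Treat each layer as a resistance in series:
  R_beech = L/(kA) = 0.0423/(0.159·23.2) = 0.01147 K/W
  R_plywood = L/(kA) = 0.0138/(0.139·23.2) = 0.004279 K/W
  R_beech = L/(kA) = 0.0381/(0.160·23.2) = 0.01026 K/W
  R_plywood = L/(kA) = 0.0559/(0.135·23.2) = 0.01785 K/W
ΣR = 0.01147 + 0.004279 + 0.01026 + 0.01785 = 0.04386 K/W
Q = ΔT/ΣR = (22.9 °C − 1.61 °C)/0.04386 = 485 W

Q = 485 W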